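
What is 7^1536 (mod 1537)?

314

7^1 ≡ 7 (mod 1537)
7^2 ≡ 7^2 = 49 ≡ 49 (mod 1537)
7^4 ≡ 49^2 = 2401 ≡ 864 (mod 1537)
7^8 ≡ 864^2 = 746496 ≡ 1051 (mod 1537)
7^16 ≡ 1051^2 = 1104601 ≡ 1035 (mod 1537)
7^32 ≡ 1035^2 = 1071225 ≡ 1473 (mod 1537)
7^64 ≡ 1473^2 = 2169729 ≡ 1022 (mod 1537)
7^128 ≡ 1022^2 = 1044484 ≡ 861 (mod 1537)
7^256 ≡ 861^2 = 741321 ≡ 487 (mod 1537)
7^512 ≡ 487^2 = 237169 ≡ 471 (mod 1537)
7^1024 ≡ 471^2 = 221841 ≡ 513 (mod 1537)
1536 = 1024 + 512 in binary powers of 2.
So 7^1536 ≡ 513 · 471 ≡ 314 (mod 1537).
Since 314 ≠ 1, base 7 is a Fermat witness: 1537 is composite.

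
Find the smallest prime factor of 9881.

9881 is odd.
Digit sum 26, not divisible by 3.
Ends in 1: not divisible by 5.
7: 9881 = 7·1411 + 4
11: 9881 = 11·898 + 3
13: 9881 = 13·760 + 1
17: 9881 = 17·581 + 4
19: 9881 = 19·520 + 1
23: 9881 = 23·429 + 14
29: 9881 = 29·340 + 21
31: 9881 = 31·318 + 23
37: 9881 = 37·267 + 2
41: 9881 = 41·241

41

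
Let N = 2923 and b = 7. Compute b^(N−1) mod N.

7^1 ≡ 7 (mod 2923)
7^2 ≡ 7^2 = 49 ≡ 49 (mod 2923)
7^4 ≡ 49^2 = 2401 ≡ 2401 (mod 2923)
7^8 ≡ 2401^2 = 5764801 ≡ 645 (mod 2923)
7^16 ≡ 645^2 = 416025 ≡ 959 (mod 2923)
7^32 ≡ 959^2 = 919681 ≡ 1859 (mod 2923)
7^64 ≡ 1859^2 = 3455881 ≡ 895 (mod 2923)
7^128 ≡ 895^2 = 801025 ≡ 123 (mod 2923)
7^256 ≡ 123^2 = 15129 ≡ 514 (mod 2923)
7^512 ≡ 514^2 = 264196 ≡ 1126 (mod 2923)
7^1024 ≡ 1126^2 = 1267876 ≡ 2217 (mod 2923)
7^2048 ≡ 2217^2 = 4915089 ≡ 1526 (mod 2923)
2922 = 2048 + 512 + 256 + 64 + 32 + 8 + 2 in binary powers of 2.
So 7^2922 ≡ 1526 · 1126 · 514 · 895 · 1859 · 645 · 49 ≡ 433 (mod 2923).
Since 433 ≠ 1, base 7 is a Fermat witness: 2923 is composite.

433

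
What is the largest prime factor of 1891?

1891 = 31 · 61
61 is prime.
So 1891 = 31 · 61; the largest prime factor is 61.

61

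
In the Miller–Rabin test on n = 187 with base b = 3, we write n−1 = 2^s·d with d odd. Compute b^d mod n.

187 − 1 = 186 = 2^1 · 93, so d = 93.
3^1 ≡ 3 (mod 187)
3^2 ≡ 3^2 = 9 ≡ 9 (mod 187)
3^4 ≡ 9^2 = 81 ≡ 81 (mod 187)
3^8 ≡ 81^2 = 6561 ≡ 16 (mod 187)
3^16 ≡ 16^2 = 256 ≡ 69 (mod 187)
3^32 ≡ 69^2 = 4761 ≡ 86 (mod 187)
3^64 ≡ 86^2 = 7396 ≡ 103 (mod 187)
93 = 64 + 16 + 8 + 4 + 1 in binary powers of 2.
So 3^93 ≡ 103 · 69 · 16 · 81 · 3 ≡ 148 (mod 187).
Squaring chain: 148; never reaches −1, so base 3 is a Miller–Rabin witness that 187 is composite.

148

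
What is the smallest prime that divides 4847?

4847 is odd.
Digit sum 23, not divisible by 3.
Ends in 7: not divisible by 5.
7: 4847 = 7·692 + 3
11: 4847 = 11·440 + 7
13: 4847 = 13·372 + 11
17: 4847 = 17·285 + 2
19: 4847 = 19·255 + 2
23: 4847 = 23·210 + 17
29: 4847 = 29·167 + 4
31: 4847 = 31·156 + 11
37: 4847 = 37·131

37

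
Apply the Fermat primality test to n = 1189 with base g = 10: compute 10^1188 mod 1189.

426

10^1 ≡ 10 (mod 1189)
10^2 ≡ 10^2 = 100 ≡ 100 (mod 1189)
10^4 ≡ 100^2 = 10000 ≡ 488 (mod 1189)
10^8 ≡ 488^2 = 238144 ≡ 344 (mod 1189)
10^16 ≡ 344^2 = 118336 ≡ 625 (mod 1189)
10^32 ≡ 625^2 = 390625 ≡ 633 (mod 1189)
10^64 ≡ 633^2 = 400689 ≡ 1185 (mod 1189)
10^128 ≡ 1185^2 = 1404225 ≡ 16 (mod 1189)
10^256 ≡ 16^2 = 256 ≡ 256 (mod 1189)
10^512 ≡ 256^2 = 65536 ≡ 141 (mod 1189)
10^1024 ≡ 141^2 = 19881 ≡ 857 (mod 1189)
1188 = 1024 + 128 + 32 + 4 in binary powers of 2.
So 10^1188 ≡ 857 · 16 · 633 · 488 ≡ 426 (mod 1189).
Since 426 ≠ 1, base 10 is a Fermat witness: 1189 is composite.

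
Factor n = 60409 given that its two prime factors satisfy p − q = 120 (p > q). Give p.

313

Since p = q + 120, we have 60409 = q(q + 120), so q² + 120q − 60409 = 0.
Discriminant: 120² + 4·60409 = 14400 + 241636 = 256036; √256036 = 506.
q = (−120 + 506)/2 = 193, and p = q + 120 = 313.
Check: 193 · 313 = 60409.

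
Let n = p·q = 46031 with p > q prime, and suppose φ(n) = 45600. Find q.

φ(n) = (p−1)(q−1) = n − (p+q) + 1, so p + q = 46031 − 45600 + 1 = 432.
p and q are the roots of t² − 432t + 46031 = 0.
Discriminant: 432² − 4·46031 = 186624 − 184124 = 2500; √2500 = 50.
q = (432 − 50)/2 = 191, p = (432 + 50)/2 = 241.
Check: 191 · 241 = 46031.

191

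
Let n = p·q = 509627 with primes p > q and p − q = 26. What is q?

Since p = q + 26, we have 509627 = q(q + 26), so q² + 26q − 509627 = 0.
Discriminant: 26² + 4·509627 = 676 + 2038508 = 2039184; √2039184 = 1428.
q = (−26 + 1428)/2 = 701, and p = q + 26 = 727.
Check: 701 · 727 = 509627.

701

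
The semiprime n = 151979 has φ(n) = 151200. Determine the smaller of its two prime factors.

φ(n) = (p−1)(q−1) = n − (p+q) + 1, so p + q = 151979 − 151200 + 1 = 780.
p and q are the roots of t² − 780t + 151979 = 0.
Discriminant: 780² − 4·151979 = 608400 − 607916 = 484; √484 = 22.
q = (780 − 22)/2 = 379, p = (780 + 22)/2 = 401.
Check: 379 · 401 = 151979.

379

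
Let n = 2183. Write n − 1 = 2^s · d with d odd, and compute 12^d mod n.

551

2183 − 1 = 2182 = 2^1 · 1091, so d = 1091.
12^1 ≡ 12 (mod 2183)
12^2 ≡ 12^2 = 144 ≡ 144 (mod 2183)
12^4 ≡ 144^2 = 20736 ≡ 1089 (mod 2183)
12^8 ≡ 1089^2 = 1185921 ≡ 552 (mod 2183)
12^16 ≡ 552^2 = 304704 ≡ 1267 (mod 2183)
12^32 ≡ 1267^2 = 1605289 ≡ 784 (mod 2183)
12^64 ≡ 784^2 = 614656 ≡ 1233 (mod 2183)
12^128 ≡ 1233^2 = 1520289 ≡ 921 (mod 2183)
12^256 ≡ 921^2 = 848241 ≡ 1237 (mod 2183)
12^512 ≡ 1237^2 = 1530169 ≡ 2069 (mod 2183)
12^1024 ≡ 2069^2 = 4280761 ≡ 2081 (mod 2183)
1091 = 1024 + 64 + 2 + 1 in binary powers of 2.
So 12^1091 ≡ 2081 · 1233 · 144 · 12 ≡ 551 (mod 2183).
Squaring chain: 551; never reaches −1, so base 12 is a Miller–Rabin witness that 2183 is composite.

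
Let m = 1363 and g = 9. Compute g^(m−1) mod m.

9^1 ≡ 9 (mod 1363)
9^2 ≡ 9^2 = 81 ≡ 81 (mod 1363)
9^4 ≡ 81^2 = 6561 ≡ 1109 (mod 1363)
9^8 ≡ 1109^2 = 1229881 ≡ 455 (mod 1363)
9^16 ≡ 455^2 = 207025 ≡ 1212 (mod 1363)
9^32 ≡ 1212^2 = 1468944 ≡ 993 (mod 1363)
9^64 ≡ 993^2 = 986049 ≡ 600 (mod 1363)
9^128 ≡ 600^2 = 360000 ≡ 168 (mod 1363)
9^256 ≡ 168^2 = 28224 ≡ 964 (mod 1363)
9^512 ≡ 964^2 = 929296 ≡ 1093 (mod 1363)
9^1024 ≡ 1093^2 = 1194649 ≡ 661 (mod 1363)
1362 = 1024 + 256 + 64 + 16 + 2 in binary powers of 2.
So 9^1362 ≡ 661 · 964 · 600 · 1212 · 81 ≡ 1051 (mod 1363).
Since 1051 ≠ 1, base 9 is a Fermat witness: 1363 is composite.

1051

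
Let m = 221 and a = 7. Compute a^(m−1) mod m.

217

7^1 ≡ 7 (mod 221)
7^2 ≡ 7^2 = 49 ≡ 49 (mod 221)
7^4 ≡ 49^2 = 2401 ≡ 191 (mod 221)
7^8 ≡ 191^2 = 36481 ≡ 16 (mod 221)
7^16 ≡ 16^2 = 256 ≡ 35 (mod 221)
7^32 ≡ 35^2 = 1225 ≡ 120 (mod 221)
7^64 ≡ 120^2 = 14400 ≡ 35 (mod 221)
7^128 ≡ 35^2 = 1225 ≡ 120 (mod 221)
220 = 128 + 64 + 16 + 8 + 4 in binary powers of 2.
So 7^220 ≡ 120 · 35 · 35 · 16 · 191 ≡ 217 (mod 221).
Since 217 ≠ 1, base 7 is a Fermat witness: 221 is composite.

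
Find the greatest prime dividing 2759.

2759 = 31 · 89
89 is prime.
So 2759 = 31 · 89; the largest prime factor is 89.

89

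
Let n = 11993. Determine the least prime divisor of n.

11993 is odd.
Digit sum 23, not divisible by 3.
Ends in 3: not divisible by 5.
7: 11993 = 7·1713 + 2
11: 11993 = 11·1090 + 3
13: 11993 = 13·922 + 7
17: 11993 = 17·705 + 8
19: 11993 = 19·631 + 4
23: 11993 = 23·521 + 10
29: 11993 = 29·413 + 16
31: 11993 = 31·386 + 27
37: 11993 = 37·324 + 5
41: 11993 = 41·292 + 21
43: 11993 = 43·278 + 39
47: 11993 = 47·255 + 8
53: 11993 = 53·226 + 15
59: 11993 = 59·203 + 16
61: 11993 = 61·196 + 37
67: 11993 = 67·179

67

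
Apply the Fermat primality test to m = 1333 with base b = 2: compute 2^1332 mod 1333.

4

2^1 ≡ 2 (mod 1333)
2^2 ≡ 2^2 = 4 ≡ 4 (mod 1333)
2^4 ≡ 4^2 = 16 ≡ 16 (mod 1333)
2^8 ≡ 16^2 = 256 ≡ 256 (mod 1333)
2^16 ≡ 256^2 = 65536 ≡ 219 (mod 1333)
2^32 ≡ 219^2 = 47961 ≡ 1306 (mod 1333)
2^64 ≡ 1306^2 = 1705636 ≡ 729 (mod 1333)
2^128 ≡ 729^2 = 531441 ≡ 907 (mod 1333)
2^256 ≡ 907^2 = 822649 ≡ 188 (mod 1333)
2^512 ≡ 188^2 = 35344 ≡ 686 (mod 1333)
2^1024 ≡ 686^2 = 470596 ≡ 47 (mod 1333)
1332 = 1024 + 256 + 32 + 16 + 4 in binary powers of 2.
So 2^1332 ≡ 47 · 188 · 1306 · 219 · 16 ≡ 4 (mod 1333).
Since 4 ≠ 1, base 2 is a Fermat witness: 1333 is composite.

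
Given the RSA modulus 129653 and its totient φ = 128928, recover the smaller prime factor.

φ(n) = (p−1)(q−1) = n − (p+q) + 1, so p + q = 129653 − 128928 + 1 = 726.
p and q are the roots of t² − 726t + 129653 = 0.
Discriminant: 726² − 4·129653 = 527076 − 518612 = 8464; √8464 = 92.
q = (726 − 92)/2 = 317, p = (726 + 92)/2 = 409.
Check: 317 · 409 = 129653.

317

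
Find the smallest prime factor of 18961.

67

18961 is odd.
Digit sum 25, not divisible by 3.
Ends in 1: not divisible by 5.
7: 18961 = 7·2708 + 5
11: 18961 = 11·1723 + 8
13: 18961 = 13·1458 + 7
17: 18961 = 17·1115 + 6
19: 18961 = 19·997 + 18
23: 18961 = 23·824 + 9
29: 18961 = 29·653 + 24
31: 18961 = 31·611 + 20
37: 18961 = 37·512 + 17
41: 18961 = 41·462 + 19
43: 18961 = 43·440 + 41
47: 18961 = 47·403 + 20
53: 18961 = 53·357 + 40
59: 18961 = 59·321 + 22
61: 18961 = 61·310 + 51
67: 18961 = 67·283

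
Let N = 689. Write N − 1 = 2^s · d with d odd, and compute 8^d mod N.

291

689 − 1 = 688 = 2^4 · 43, so d = 43.
8^1 ≡ 8 (mod 689)
8^2 ≡ 8^2 = 64 ≡ 64 (mod 689)
8^4 ≡ 64^2 = 4096 ≡ 651 (mod 689)
8^8 ≡ 651^2 = 423801 ≡ 66 (mod 689)
8^16 ≡ 66^2 = 4356 ≡ 222 (mod 689)
8^32 ≡ 222^2 = 49284 ≡ 365 (mod 689)
43 = 32 + 8 + 2 + 1 in binary powers of 2.
So 8^43 ≡ 365 · 66 · 64 · 8 ≡ 291 (mod 689).
Squaring chain: 291 → 623 → 222 → 365; never reaches −1, so base 8 is a Miller–Rabin witness that 689 is composite.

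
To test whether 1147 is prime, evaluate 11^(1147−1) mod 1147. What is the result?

593

11^1 ≡ 11 (mod 1147)
11^2 ≡ 11^2 = 121 ≡ 121 (mod 1147)
11^4 ≡ 121^2 = 14641 ≡ 877 (mod 1147)
11^8 ≡ 877^2 = 769129 ≡ 639 (mod 1147)
11^16 ≡ 639^2 = 408321 ≡ 1136 (mod 1147)
11^32 ≡ 1136^2 = 1290496 ≡ 121 (mod 1147)
11^64 ≡ 121^2 = 14641 ≡ 877 (mod 1147)
11^128 ≡ 877^2 = 769129 ≡ 639 (mod 1147)
11^256 ≡ 639^2 = 408321 ≡ 1136 (mod 1147)
11^512 ≡ 1136^2 = 1290496 ≡ 121 (mod 1147)
11^1024 ≡ 121^2 = 14641 ≡ 877 (mod 1147)
1146 = 1024 + 64 + 32 + 16 + 8 + 2 in binary powers of 2.
So 11^1146 ≡ 877 · 877 · 121 · 1136 · 639 · 121 ≡ 593 (mod 1147).
Since 593 ≠ 1, base 11 is a Fermat witness: 1147 is composite.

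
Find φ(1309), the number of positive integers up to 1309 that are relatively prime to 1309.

960

Factor: 1309 = 7 · 11 · 17.
φ(1309) = (7−1) · (11−1) · (17−1) = 6 · 10 · 16 = 960.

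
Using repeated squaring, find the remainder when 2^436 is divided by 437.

358

2^1 ≡ 2 (mod 437)
2^2 ≡ 2^2 = 4 ≡ 4 (mod 437)
2^4 ≡ 4^2 = 16 ≡ 16 (mod 437)
2^8 ≡ 16^2 = 256 ≡ 256 (mod 437)
2^16 ≡ 256^2 = 65536 ≡ 423 (mod 437)
2^32 ≡ 423^2 = 178929 ≡ 196 (mod 437)
2^64 ≡ 196^2 = 38416 ≡ 397 (mod 437)
2^128 ≡ 397^2 = 157609 ≡ 289 (mod 437)
2^256 ≡ 289^2 = 83521 ≡ 54 (mod 437)
436 = 256 + 128 + 32 + 16 + 4 in binary powers of 2.
So 2^436 ≡ 54 · 289 · 196 · 423 · 16 ≡ 358 (mod 437).
Since 358 ≠ 1, base 2 is a Fermat witness: 437 is composite.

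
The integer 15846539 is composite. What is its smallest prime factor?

89

15846539 is odd.
Digit sum 41, not divisible by 3.
Ends in 9: not divisible by 5.
7: 15846539 = 7·2263791 + 2
11: 15846539 = 11·1440594 + 5
13: 15846539 = 13·1218964 + 7
17: 15846539 = 17·932149 + 6
19: 15846539 = 19·834028 + 7
23: 15846539 = 23·688979 + 22
29: 15846539 = 29·546432 + 11
31: 15846539 = 31·511178 + 21
37: 15846539 = 37·428284 + 31
41: 15846539 = 41·386500 + 39
43: 15846539 = 43·368524 + 7
47: 15846539 = 47·337160 + 19
53: 15846539 = 53·298991 + 16
59: 15846539 = 59·268585 + 24
61: 15846539 = 61·259779 + 20
67: 15846539 = 67·236515 + 34
71: 15846539 = 71·223190 + 49
73: 15846539 = 73·217075 + 64
79: 15846539 = 79·200589 + 8
83: 15846539 = 83·190922 + 13
89: 15846539 = 89·178051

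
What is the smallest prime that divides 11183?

11183 is odd.
Digit sum 14, not divisible by 3.
Ends in 3: not divisible by 5.
7: 11183 = 7·1597 + 4
11: 11183 = 11·1016 + 7
13: 11183 = 13·860 + 3
17: 11183 = 17·657 + 14
19: 11183 = 19·588 + 11
23: 11183 = 23·486 + 5
29: 11183 = 29·385 + 18
31: 11183 = 31·360 + 23
37: 11183 = 37·302 + 9
41: 11183 = 41·272 + 31
43: 11183 = 43·260 + 3
47: 11183 = 47·237 + 44
53: 11183 = 53·211

53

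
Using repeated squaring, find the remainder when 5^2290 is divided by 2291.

111

5^1 ≡ 5 (mod 2291)
5^2 ≡ 5^2 = 25 ≡ 25 (mod 2291)
5^4 ≡ 25^2 = 625 ≡ 625 (mod 2291)
5^8 ≡ 625^2 = 390625 ≡ 1155 (mod 2291)
5^16 ≡ 1155^2 = 1334025 ≡ 663 (mod 2291)
5^32 ≡ 663^2 = 439569 ≡ 1988 (mod 2291)
5^64 ≡ 1988^2 = 3952144 ≡ 169 (mod 2291)
5^128 ≡ 169^2 = 28561 ≡ 1069 (mod 2291)
5^256 ≡ 1069^2 = 1142761 ≡ 1843 (mod 2291)
5^512 ≡ 1843^2 = 3396649 ≡ 1387 (mod 2291)
5^1024 ≡ 1387^2 = 1923769 ≡ 1620 (mod 2291)
5^2048 ≡ 1620^2 = 2624400 ≡ 1205 (mod 2291)
2290 = 2048 + 128 + 64 + 32 + 16 + 2 in binary powers of 2.
So 5^2290 ≡ 1205 · 1069 · 169 · 1988 · 663 · 25 ≡ 111 (mod 2291).
Since 111 ≠ 1, base 5 is a Fermat witness: 2291 is composite.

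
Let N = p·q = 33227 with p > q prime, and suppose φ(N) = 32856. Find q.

φ(n) = (p−1)(q−1) = n − (p+q) + 1, so p + q = 33227 − 32856 + 1 = 372.
p and q are the roots of t² − 372t + 33227 = 0.
Discriminant: 372² − 4·33227 = 138384 − 132908 = 5476; √5476 = 74.
q = (372 − 74)/2 = 149, p = (372 + 74)/2 = 223.
Check: 149 · 223 = 33227.

149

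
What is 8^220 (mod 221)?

118

8^1 ≡ 8 (mod 221)
8^2 ≡ 8^2 = 64 ≡ 64 (mod 221)
8^4 ≡ 64^2 = 4096 ≡ 118 (mod 221)
8^8 ≡ 118^2 = 13924 ≡ 1 (mod 221)
8^16 ≡ 1^2 = 1 ≡ 1 (mod 221)
8^32 ≡ 1^2 = 1 ≡ 1 (mod 221)
8^64 ≡ 1^2 = 1 ≡ 1 (mod 221)
8^128 ≡ 1^2 = 1 ≡ 1 (mod 221)
220 = 128 + 64 + 16 + 8 + 4 in binary powers of 2.
So 8^220 ≡ 1 · 1 · 1 · 1 · 118 ≡ 118 (mod 221).
Since 118 ≠ 1, base 8 is a Fermat witness: 221 is composite.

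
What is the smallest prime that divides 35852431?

35852431 is odd.
Digit sum 31, not divisible by 3.
Ends in 1: not divisible by 5.
7: 35852431 = 7·5121775 + 6
11: 35852431 = 11·3259311 + 10
13: 35852431 = 13·2757879 + 4
17: 35852431 = 17·2108966 + 9
19: 35852431 = 19·1886970 + 1
23: 35852431 = 23·1558801 + 8
29: 35852431 = 29·1236290 + 21
31: 35852431 = 31·1156530 + 1
37: 35852431 = 37·968984 + 23
41: 35852431 = 41·874449 + 22
43: 35852431 = 43·833777 + 20
47: 35852431 = 47·762817 + 32
53: 35852431 = 53·676460 + 51
59: 35852431 = 59·607668 + 19
61: 35852431 = 61·587744 + 47
67: 35852431 = 67·535110 + 61
71: 35852431 = 71·504963 + 58
73: 35852431 = 73·491129 + 14
79: 35852431 = 79·453828 + 19
83: 35852431 = 83·431957

83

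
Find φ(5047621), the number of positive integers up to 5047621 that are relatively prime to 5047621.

4959792

Factor: 5047621 = 163 · 173 · 179.
φ(5047621) = (163−1) · (173−1) · (179−1) = 162 · 172 · 178 = 4959792.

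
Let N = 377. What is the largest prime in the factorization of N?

29

377 = 13 · 29
29 is prime.
So 377 = 13 · 29; the largest prime factor is 29.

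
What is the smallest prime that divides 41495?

41495 is odd.
Digit sum 23, not divisible by 3.
Ends in 5: divisible by 5.

5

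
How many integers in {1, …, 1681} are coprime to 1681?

Factor: 1681 = 41^2.
φ(1681) = 41^1·(41−1) = 1640.

1640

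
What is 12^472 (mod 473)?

210

12^1 ≡ 12 (mod 473)
12^2 ≡ 12^2 = 144 ≡ 144 (mod 473)
12^4 ≡ 144^2 = 20736 ≡ 397 (mod 473)
12^8 ≡ 397^2 = 157609 ≡ 100 (mod 473)
12^16 ≡ 100^2 = 10000 ≡ 67 (mod 473)
12^32 ≡ 67^2 = 4489 ≡ 232 (mod 473)
12^64 ≡ 232^2 = 53824 ≡ 375 (mod 473)
12^128 ≡ 375^2 = 140625 ≡ 144 (mod 473)
12^256 ≡ 144^2 = 20736 ≡ 397 (mod 473)
472 = 256 + 128 + 64 + 16 + 8 in binary powers of 2.
So 12^472 ≡ 397 · 144 · 375 · 67 · 100 ≡ 210 (mod 473).
Since 210 ≠ 1, base 12 is a Fermat witness: 473 is composite.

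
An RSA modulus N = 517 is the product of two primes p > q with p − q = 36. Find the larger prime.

Since p = q + 36, we have 517 = q(q + 36), so q² + 36q − 517 = 0.
Discriminant: 36² + 4·517 = 1296 + 2068 = 3364; √3364 = 58.
q = (−36 + 58)/2 = 11, and p = q + 36 = 47.
Check: 11 · 47 = 517.

47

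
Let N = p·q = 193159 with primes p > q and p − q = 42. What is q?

Since p = q + 42, we have 193159 = q(q + 42), so q² + 42q − 193159 = 0.
Discriminant: 42² + 4·193159 = 1764 + 772636 = 774400; √774400 = 880.
q = (−42 + 880)/2 = 419, and p = q + 42 = 461.
Check: 419 · 461 = 193159.

419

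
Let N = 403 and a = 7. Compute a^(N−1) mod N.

233

7^1 ≡ 7 (mod 403)
7^2 ≡ 7^2 = 49 ≡ 49 (mod 403)
7^4 ≡ 49^2 = 2401 ≡ 386 (mod 403)
7^8 ≡ 386^2 = 148996 ≡ 289 (mod 403)
7^16 ≡ 289^2 = 83521 ≡ 100 (mod 403)
7^32 ≡ 100^2 = 10000 ≡ 328 (mod 403)
7^64 ≡ 328^2 = 107584 ≡ 386 (mod 403)
7^128 ≡ 386^2 = 148996 ≡ 289 (mod 403)
7^256 ≡ 289^2 = 83521 ≡ 100 (mod 403)
402 = 256 + 128 + 16 + 2 in binary powers of 2.
So 7^402 ≡ 100 · 289 · 100 · 49 ≡ 233 (mod 403).
Since 233 ≠ 1, base 7 is a Fermat witness: 403 is composite.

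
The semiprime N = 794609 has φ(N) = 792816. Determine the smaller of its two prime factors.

797

φ(n) = (p−1)(q−1) = n − (p+q) + 1, so p + q = 794609 − 792816 + 1 = 1794.
p and q are the roots of t² − 1794t + 794609 = 0.
Discriminant: 1794² − 4·794609 = 3218436 − 3178436 = 40000; √40000 = 200.
q = (1794 − 200)/2 = 797, p = (1794 + 200)/2 = 997.
Check: 797 · 997 = 794609.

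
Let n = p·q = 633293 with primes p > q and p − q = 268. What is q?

673

Since p = q + 268, we have 633293 = q(q + 268), so q² + 268q − 633293 = 0.
Discriminant: 268² + 4·633293 = 71824 + 2533172 = 2604996; √2604996 = 1614.
q = (−268 + 1614)/2 = 673, and p = q + 268 = 941.
Check: 673 · 941 = 633293.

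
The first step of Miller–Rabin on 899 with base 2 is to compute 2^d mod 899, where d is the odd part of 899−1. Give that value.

899 − 1 = 898 = 2^1 · 449, so d = 449.
2^1 ≡ 2 (mod 899)
2^2 ≡ 2^2 = 4 ≡ 4 (mod 899)
2^4 ≡ 4^2 = 16 ≡ 16 (mod 899)
2^8 ≡ 16^2 = 256 ≡ 256 (mod 899)
2^16 ≡ 256^2 = 65536 ≡ 808 (mod 899)
2^32 ≡ 808^2 = 652864 ≡ 190 (mod 899)
2^64 ≡ 190^2 = 36100 ≡ 140 (mod 899)
2^128 ≡ 140^2 = 19600 ≡ 721 (mod 899)
2^256 ≡ 721^2 = 519841 ≡ 219 (mod 899)
449 = 256 + 128 + 64 + 1 in binary powers of 2.
So 2^449 ≡ 219 · 721 · 140 · 2 ≡ 698 (mod 899).
Squaring chain: 698; never reaches −1, so base 2 is a Miller–Rabin witness that 899 is composite.

698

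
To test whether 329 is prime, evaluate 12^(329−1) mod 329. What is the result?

121

12^1 ≡ 12 (mod 329)
12^2 ≡ 12^2 = 144 ≡ 144 (mod 329)
12^4 ≡ 144^2 = 20736 ≡ 9 (mod 329)
12^8 ≡ 9^2 = 81 ≡ 81 (mod 329)
12^16 ≡ 81^2 = 6561 ≡ 310 (mod 329)
12^32 ≡ 310^2 = 96100 ≡ 32 (mod 329)
12^64 ≡ 32^2 = 1024 ≡ 37 (mod 329)
12^128 ≡ 37^2 = 1369 ≡ 53 (mod 329)
12^256 ≡ 53^2 = 2809 ≡ 177 (mod 329)
328 = 256 + 64 + 8 in binary powers of 2.
So 12^328 ≡ 177 · 37 · 81 ≡ 121 (mod 329).
Since 121 ≠ 1, base 12 is a Fermat witness: 329 is composite.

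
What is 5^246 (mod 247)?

5^1 ≡ 5 (mod 247)
5^2 ≡ 5^2 = 25 ≡ 25 (mod 247)
5^4 ≡ 25^2 = 625 ≡ 131 (mod 247)
5^8 ≡ 131^2 = 17161 ≡ 118 (mod 247)
5^16 ≡ 118^2 = 13924 ≡ 92 (mod 247)
5^32 ≡ 92^2 = 8464 ≡ 66 (mod 247)
5^64 ≡ 66^2 = 4356 ≡ 157 (mod 247)
5^128 ≡ 157^2 = 24649 ≡ 196 (mod 247)
246 = 128 + 64 + 32 + 16 + 4 + 2 in binary powers of 2.
So 5^246 ≡ 196 · 157 · 66 · 92 · 131 · 25 ≡ 220 (mod 247).
Since 220 ≠ 1, base 5 is a Fermat witness: 247 is composite.

220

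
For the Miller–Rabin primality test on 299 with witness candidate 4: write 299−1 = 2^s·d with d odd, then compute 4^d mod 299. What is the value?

299 − 1 = 298 = 2^1 · 149, so d = 149.
4^1 ≡ 4 (mod 299)
4^2 ≡ 4^2 = 16 ≡ 16 (mod 299)
4^4 ≡ 16^2 = 256 ≡ 256 (mod 299)
4^8 ≡ 256^2 = 65536 ≡ 55 (mod 299)
4^16 ≡ 55^2 = 3025 ≡ 35 (mod 299)
4^32 ≡ 35^2 = 1225 ≡ 29 (mod 299)
4^64 ≡ 29^2 = 841 ≡ 243 (mod 299)
4^128 ≡ 243^2 = 59049 ≡ 146 (mod 299)
149 = 128 + 16 + 4 + 1 in binary powers of 2.
So 4^149 ≡ 146 · 35 · 256 · 4 ≡ 140 (mod 299).
Squaring chain: 140; never reaches −1, so base 4 is a Miller–Rabin witness that 299 is composite.

140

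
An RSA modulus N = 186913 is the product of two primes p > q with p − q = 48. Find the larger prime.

457

Since p = q + 48, we have 186913 = q(q + 48), so q² + 48q − 186913 = 0.
Discriminant: 48² + 4·186913 = 2304 + 747652 = 749956; √749956 = 866.
q = (−48 + 866)/2 = 409, and p = q + 48 = 457.
Check: 409 · 457 = 186913.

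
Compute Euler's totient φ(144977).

Factor: 144977 = 7 · 139 · 149.
φ(144977) = (7−1) · (139−1) · (149−1) = 6 · 138 · 148 = 122544.

122544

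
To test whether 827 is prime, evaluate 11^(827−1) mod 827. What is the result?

11^1 ≡ 11 (mod 827)
11^2 ≡ 11^2 = 121 ≡ 121 (mod 827)
11^4 ≡ 121^2 = 14641 ≡ 582 (mod 827)
11^8 ≡ 582^2 = 338724 ≡ 481 (mod 827)
11^16 ≡ 481^2 = 231361 ≡ 628 (mod 827)
11^32 ≡ 628^2 = 394384 ≡ 732 (mod 827)
11^64 ≡ 732^2 = 535824 ≡ 755 (mod 827)
11^128 ≡ 755^2 = 570025 ≡ 222 (mod 827)
11^256 ≡ 222^2 = 49284 ≡ 491 (mod 827)
11^512 ≡ 491^2 = 241081 ≡ 424 (mod 827)
826 = 512 + 256 + 32 + 16 + 8 + 2 in binary powers of 2.
So 11^826 ≡ 424 · 491 · 732 · 628 · 481 · 121 ≡ 1 (mod 827).
Since the result is 1, base 11 gives no evidence that 827 is composite.

1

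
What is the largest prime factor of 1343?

1343 = 17 · 79
79 is prime.
So 1343 = 17 · 79; the largest prime factor is 79.

79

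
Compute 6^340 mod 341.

56

6^1 ≡ 6 (mod 341)
6^2 ≡ 6^2 = 36 ≡ 36 (mod 341)
6^4 ≡ 36^2 = 1296 ≡ 273 (mod 341)
6^8 ≡ 273^2 = 74529 ≡ 191 (mod 341)
6^16 ≡ 191^2 = 36481 ≡ 335 (mod 341)
6^32 ≡ 335^2 = 112225 ≡ 36 (mod 341)
6^64 ≡ 36^2 = 1296 ≡ 273 (mod 341)
6^128 ≡ 273^2 = 74529 ≡ 191 (mod 341)
6^256 ≡ 191^2 = 36481 ≡ 335 (mod 341)
340 = 256 + 64 + 16 + 4 in binary powers of 2.
So 6^340 ≡ 335 · 273 · 335 · 273 ≡ 56 (mod 341).
Since 56 ≠ 1, base 6 is a Fermat witness: 341 is composite.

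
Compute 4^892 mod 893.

61

4^1 ≡ 4 (mod 893)
4^2 ≡ 4^2 = 16 ≡ 16 (mod 893)
4^4 ≡ 16^2 = 256 ≡ 256 (mod 893)
4^8 ≡ 256^2 = 65536 ≡ 347 (mod 893)
4^16 ≡ 347^2 = 120409 ≡ 747 (mod 893)
4^32 ≡ 747^2 = 558009 ≡ 777 (mod 893)
4^64 ≡ 777^2 = 603729 ≡ 61 (mod 893)
4^128 ≡ 61^2 = 3721 ≡ 149 (mod 893)
4^256 ≡ 149^2 = 22201 ≡ 769 (mod 893)
4^512 ≡ 769^2 = 591361 ≡ 195 (mod 893)
892 = 512 + 256 + 64 + 32 + 16 + 8 + 4 in binary powers of 2.
So 4^892 ≡ 195 · 769 · 61 · 777 · 747 · 347 · 256 ≡ 61 (mod 893).
Since 61 ≠ 1, base 4 is a Fermat witness: 893 is composite.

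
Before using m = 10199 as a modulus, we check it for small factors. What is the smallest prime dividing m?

7

10199 is odd.
Digit sum 20, not divisible by 3.
Ends in 9: not divisible by 5.
7: 10199 = 7·1457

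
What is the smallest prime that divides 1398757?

1398757 is odd.
Digit sum 40, not divisible by 3.
Ends in 7: not divisible by 5.
7: 1398757 = 7·199822 + 3
11: 1398757 = 11·127159 + 8
13: 1398757 = 13·107596 + 9
17: 1398757 = 17·82279 + 14
19: 1398757 = 19·73618 + 15
23: 1398757 = 23·60815 + 12
29: 1398757 = 29·48233

29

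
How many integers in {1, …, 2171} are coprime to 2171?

Factor: 2171 = 13 · 167.
φ(2171) = (13−1) · (167−1) = 12 · 166 = 1992.

1992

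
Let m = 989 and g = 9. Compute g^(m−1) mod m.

439

9^1 ≡ 9 (mod 989)
9^2 ≡ 9^2 = 81 ≡ 81 (mod 989)
9^4 ≡ 81^2 = 6561 ≡ 627 (mod 989)
9^8 ≡ 627^2 = 393129 ≡ 496 (mod 989)
9^16 ≡ 496^2 = 246016 ≡ 744 (mod 989)
9^32 ≡ 744^2 = 553536 ≡ 685 (mod 989)
9^64 ≡ 685^2 = 469225 ≡ 439 (mod 989)
9^128 ≡ 439^2 = 192721 ≡ 855 (mod 989)
9^256 ≡ 855^2 = 731025 ≡ 154 (mod 989)
9^512 ≡ 154^2 = 23716 ≡ 969 (mod 989)
988 = 512 + 256 + 128 + 64 + 16 + 8 + 4 in binary powers of 2.
So 9^988 ≡ 969 · 154 · 855 · 439 · 744 · 496 · 627 ≡ 439 (mod 989).
Since 439 ≠ 1, base 9 is a Fermat witness: 989 is composite.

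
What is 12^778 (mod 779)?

121

12^1 ≡ 12 (mod 779)
12^2 ≡ 12^2 = 144 ≡ 144 (mod 779)
12^4 ≡ 144^2 = 20736 ≡ 482 (mod 779)
12^8 ≡ 482^2 = 232324 ≡ 182 (mod 779)
12^16 ≡ 182^2 = 33124 ≡ 406 (mod 779)
12^32 ≡ 406^2 = 164836 ≡ 467 (mod 779)
12^64 ≡ 467^2 = 218089 ≡ 748 (mod 779)
12^128 ≡ 748^2 = 559504 ≡ 182 (mod 779)
12^256 ≡ 182^2 = 33124 ≡ 406 (mod 779)
12^512 ≡ 406^2 = 164836 ≡ 467 (mod 779)
778 = 512 + 256 + 8 + 2 in binary powers of 2.
So 12^778 ≡ 467 · 406 · 182 · 144 ≡ 121 (mod 779).
Since 121 ≠ 1, base 12 is a Fermat witness: 779 is composite.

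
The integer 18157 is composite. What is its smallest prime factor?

67

18157 is odd.
Digit sum 22, not divisible by 3.
Ends in 7: not divisible by 5.
7: 18157 = 7·2593 + 6
11: 18157 = 11·1650 + 7
13: 18157 = 13·1396 + 9
17: 18157 = 17·1068 + 1
19: 18157 = 19·955 + 12
23: 18157 = 23·789 + 10
29: 18157 = 29·626 + 3
31: 18157 = 31·585 + 22
37: 18157 = 37·490 + 27
41: 18157 = 41·442 + 35
43: 18157 = 43·422 + 11
47: 18157 = 47·386 + 15
53: 18157 = 53·342 + 31
59: 18157 = 59·307 + 44
61: 18157 = 61·297 + 40
67: 18157 = 67·271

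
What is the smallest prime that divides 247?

13

247 is odd.
Digit sum 13, not divisible by 3.
Ends in 7: not divisible by 5.
7: 247 = 7·35 + 2
11: 247 = 11·22 + 5
13: 247 = 13·19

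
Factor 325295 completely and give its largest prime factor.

89

325295 = 5 · 65059
65059 = 17 · 3827
3827 = 43 · 89
89 is prime.
So 325295 = 5 · 17 · 43 · 89; the largest prime factor is 89.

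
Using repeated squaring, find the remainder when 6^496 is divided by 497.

435

6^1 ≡ 6 (mod 497)
6^2 ≡ 6^2 = 36 ≡ 36 (mod 497)
6^4 ≡ 36^2 = 1296 ≡ 302 (mod 497)
6^8 ≡ 302^2 = 91204 ≡ 253 (mod 497)
6^16 ≡ 253^2 = 64009 ≡ 393 (mod 497)
6^32 ≡ 393^2 = 154449 ≡ 379 (mod 497)
6^64 ≡ 379^2 = 143641 ≡ 8 (mod 497)
6^128 ≡ 8^2 = 64 ≡ 64 (mod 497)
6^256 ≡ 64^2 = 4096 ≡ 120 (mod 497)
496 = 256 + 128 + 64 + 32 + 16 in binary powers of 2.
So 6^496 ≡ 120 · 64 · 8 · 379 · 393 ≡ 435 (mod 497).
Since 435 ≠ 1, base 6 is a Fermat witness: 497 is composite.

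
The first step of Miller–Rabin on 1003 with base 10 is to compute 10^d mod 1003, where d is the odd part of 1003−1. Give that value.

1003 − 1 = 1002 = 2^1 · 501, so d = 501.
10^1 ≡ 10 (mod 1003)
10^2 ≡ 10^2 = 100 ≡ 100 (mod 1003)
10^4 ≡ 100^2 = 10000 ≡ 973 (mod 1003)
10^8 ≡ 973^2 = 946729 ≡ 900 (mod 1003)
10^16 ≡ 900^2 = 810000 ≡ 579 (mod 1003)
10^32 ≡ 579^2 = 335241 ≡ 239 (mod 1003)
10^64 ≡ 239^2 = 57121 ≡ 953 (mod 1003)
10^128 ≡ 953^2 = 908209 ≡ 494 (mod 1003)
10^256 ≡ 494^2 = 244036 ≡ 307 (mod 1003)
501 = 256 + 128 + 64 + 32 + 16 + 4 + 1 in binary powers of 2.
So 10^501 ≡ 307 · 494 · 953 · 239 · 579 · 973 · 10 ≡ 516 (mod 1003).
Squaring chain: 516; never reaches −1, so base 10 is a Miller–Rabin witness that 1003 is composite.

516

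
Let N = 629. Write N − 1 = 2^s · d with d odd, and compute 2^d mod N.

629 − 1 = 628 = 2^2 · 157, so d = 157.
2^1 ≡ 2 (mod 629)
2^2 ≡ 2^2 = 4 ≡ 4 (mod 629)
2^4 ≡ 4^2 = 16 ≡ 16 (mod 629)
2^8 ≡ 16^2 = 256 ≡ 256 (mod 629)
2^16 ≡ 256^2 = 65536 ≡ 120 (mod 629)
2^32 ≡ 120^2 = 14400 ≡ 562 (mod 629)
2^64 ≡ 562^2 = 315844 ≡ 86 (mod 629)
2^128 ≡ 86^2 = 7396 ≡ 477 (mod 629)
157 = 128 + 16 + 8 + 4 + 1 in binary powers of 2.
So 2^157 ≡ 477 · 120 · 256 · 16 · 2 ≡ 15 (mod 629).
Squaring chain: 15 → 225; never reaches −1, so base 2 is a Miller–Rabin witness that 629 is composite.

15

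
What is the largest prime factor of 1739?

1739 = 37 · 47
47 is prime.
So 1739 = 37 · 47; the largest prime factor is 47.

47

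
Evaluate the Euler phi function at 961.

930

Factor: 961 = 31^2.
φ(961) = 31^1·(31−1) = 930.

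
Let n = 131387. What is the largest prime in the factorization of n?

131387 = 37 · 3551
3551 = 53 · 67
67 is prime.
So 131387 = 37 · 53 · 67; the largest prime factor is 67.

67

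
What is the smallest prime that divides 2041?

13

2041 is odd.
Digit sum 7, not divisible by 3.
Ends in 1: not divisible by 5.
7: 2041 = 7·291 + 4
11: 2041 = 11·185 + 6
13: 2041 = 13·157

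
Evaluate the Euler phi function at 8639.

Factor: 8639 = 53 · 163.
φ(8639) = (53−1) · (163−1) = 52 · 162 = 8424.

8424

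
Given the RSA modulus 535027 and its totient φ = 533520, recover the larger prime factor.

937

φ(n) = (p−1)(q−1) = n − (p+q) + 1, so p + q = 535027 − 533520 + 1 = 1508.
p and q are the roots of t² − 1508t + 535027 = 0.
Discriminant: 1508² − 4·535027 = 2274064 − 2140108 = 133956; √133956 = 366.
q = (1508 − 366)/2 = 571, p = (1508 + 366)/2 = 937.
Check: 571 · 937 = 535027.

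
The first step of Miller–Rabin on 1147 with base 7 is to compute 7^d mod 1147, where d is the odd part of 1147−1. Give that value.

1147 − 1 = 1146 = 2^1 · 573, so d = 573.
7^1 ≡ 7 (mod 1147)
7^2 ≡ 7^2 = 49 ≡ 49 (mod 1147)
7^4 ≡ 49^2 = 2401 ≡ 107 (mod 1147)
7^8 ≡ 107^2 = 11449 ≡ 1126 (mod 1147)
7^16 ≡ 1126^2 = 1267876 ≡ 441 (mod 1147)
7^32 ≡ 441^2 = 194481 ≡ 638 (mod 1147)
7^64 ≡ 638^2 = 407044 ≡ 1006 (mod 1147)
7^128 ≡ 1006^2 = 1012036 ≡ 382 (mod 1147)
7^256 ≡ 382^2 = 145924 ≡ 255 (mod 1147)
7^512 ≡ 255^2 = 65025 ≡ 793 (mod 1147)
573 = 512 + 32 + 16 + 8 + 4 + 1 in binary powers of 2.
So 7^573 ≡ 793 · 638 · 441 · 1126 · 107 · 7 ≡ 1025 (mod 1147).
Squaring chain: 1025; never reaches −1, so base 7 is a Miller–Rabin witness that 1147 is composite.

1025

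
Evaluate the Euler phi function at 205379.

201898

Factor: 205379 = 59^3.
φ(205379) = 59^2·(59−1) = 201898.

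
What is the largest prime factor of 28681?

43

28681 = 23 · 1247
1247 = 29 · 43
43 is prime.
So 28681 = 23 · 29 · 43; the largest prime factor is 43.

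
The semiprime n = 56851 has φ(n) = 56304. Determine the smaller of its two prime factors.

φ(n) = (p−1)(q−1) = n − (p+q) + 1, so p + q = 56851 − 56304 + 1 = 548.
p and q are the roots of t² − 548t + 56851 = 0.
Discriminant: 548² − 4·56851 = 300304 − 227404 = 72900; √72900 = 270.
q = (548 − 270)/2 = 139, p = (548 + 270)/2 = 409.
Check: 139 · 409 = 56851.

139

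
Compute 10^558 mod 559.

365

10^1 ≡ 10 (mod 559)
10^2 ≡ 10^2 = 100 ≡ 100 (mod 559)
10^4 ≡ 100^2 = 10000 ≡ 497 (mod 559)
10^8 ≡ 497^2 = 247009 ≡ 490 (mod 559)
10^16 ≡ 490^2 = 240100 ≡ 289 (mod 559)
10^32 ≡ 289^2 = 83521 ≡ 230 (mod 559)
10^64 ≡ 230^2 = 52900 ≡ 354 (mod 559)
10^128 ≡ 354^2 = 125316 ≡ 100 (mod 559)
10^256 ≡ 100^2 = 10000 ≡ 497 (mod 559)
10^512 ≡ 497^2 = 247009 ≡ 490 (mod 559)
558 = 512 + 32 + 8 + 4 + 2 in binary powers of 2.
So 10^558 ≡ 490 · 230 · 490 · 497 · 100 ≡ 365 (mod 559).
Since 365 ≠ 1, base 10 is a Fermat witness: 559 is composite.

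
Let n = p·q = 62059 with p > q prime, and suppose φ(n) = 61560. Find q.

229

φ(n) = (p−1)(q−1) = n − (p+q) + 1, so p + q = 62059 − 61560 + 1 = 500.
p and q are the roots of t² − 500t + 62059 = 0.
Discriminant: 500² − 4·62059 = 250000 − 248236 = 1764; √1764 = 42.
q = (500 − 42)/2 = 229, p = (500 + 42)/2 = 271.
Check: 229 · 271 = 62059.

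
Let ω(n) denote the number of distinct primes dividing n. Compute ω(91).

2

91 = 7 · 13
91 = 7 · 13, which has 2 distinct prime factors.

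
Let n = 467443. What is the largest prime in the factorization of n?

467443 = 61 · 7663
7663 = 79 · 97
97 is prime.
So 467443 = 61 · 79 · 97; the largest prime factor is 97.

97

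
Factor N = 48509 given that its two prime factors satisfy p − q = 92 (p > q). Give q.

179

Since p = q + 92, we have 48509 = q(q + 92), so q² + 92q − 48509 = 0.
Discriminant: 92² + 4·48509 = 8464 + 194036 = 202500; √202500 = 450.
q = (−92 + 450)/2 = 179, and p = q + 92 = 271.
Check: 179 · 271 = 48509.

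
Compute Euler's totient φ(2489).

Factor: 2489 = 19 · 131.
φ(2489) = (19−1) · (131−1) = 18 · 130 = 2340.

2340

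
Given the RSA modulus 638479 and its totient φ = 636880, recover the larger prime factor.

839

φ(n) = (p−1)(q−1) = n − (p+q) + 1, so p + q = 638479 − 636880 + 1 = 1600.
p and q are the roots of t² − 1600t + 638479 = 0.
Discriminant: 1600² − 4·638479 = 2560000 − 2553916 = 6084; √6084 = 78.
q = (1600 − 78)/2 = 761, p = (1600 + 78)/2 = 839.
Check: 761 · 839 = 638479.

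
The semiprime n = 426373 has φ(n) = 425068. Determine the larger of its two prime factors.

φ(n) = (p−1)(q−1) = n − (p+q) + 1, so p + q = 426373 − 425068 + 1 = 1306.
p and q are the roots of t² − 1306t + 426373 = 0.
Discriminant: 1306² − 4·426373 = 1705636 − 1705492 = 144; √144 = 12.
q = (1306 − 12)/2 = 647, p = (1306 + 12)/2 = 659.
Check: 647 · 659 = 426373.

659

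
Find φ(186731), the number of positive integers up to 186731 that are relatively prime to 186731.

Factor: 186731 = 29 · 47 · 137.
φ(186731) = (29−1) · (47−1) · (137−1) = 28 · 46 · 136 = 175168.

175168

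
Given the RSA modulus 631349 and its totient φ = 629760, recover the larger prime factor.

φ(n) = (p−1)(q−1) = n − (p+q) + 1, so p + q = 631349 − 629760 + 1 = 1590.
p and q are the roots of t² − 1590t + 631349 = 0.
Discriminant: 1590² − 4·631349 = 2528100 − 2525396 = 2704; √2704 = 52.
q = (1590 − 52)/2 = 769, p = (1590 + 52)/2 = 821.
Check: 769 · 821 = 631349.

821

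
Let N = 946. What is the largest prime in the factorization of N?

43

946 = 2 · 473
473 = 11 · 43
43 is prime.
So 946 = 2 · 11 · 43; the largest prime factor is 43.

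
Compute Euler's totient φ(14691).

9512

Factor: 14691 = 3 · 59 · 83.
φ(14691) = (3−1) · (59−1) · (83−1) = 2 · 58 · 82 = 9512.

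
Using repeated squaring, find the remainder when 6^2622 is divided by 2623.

6^1 ≡ 6 (mod 2623)
6^2 ≡ 6^2 = 36 ≡ 36 (mod 2623)
6^4 ≡ 36^2 = 1296 ≡ 1296 (mod 2623)
6^8 ≡ 1296^2 = 1679616 ≡ 896 (mod 2623)
6^16 ≡ 896^2 = 802816 ≡ 178 (mod 2623)
6^32 ≡ 178^2 = 31684 ≡ 208 (mod 2623)
6^64 ≡ 208^2 = 43264 ≡ 1296 (mod 2623)
6^128 ≡ 1296^2 = 1679616 ≡ 896 (mod 2623)
6^256 ≡ 896^2 = 802816 ≡ 178 (mod 2623)
6^512 ≡ 178^2 = 31684 ≡ 208 (mod 2623)
6^1024 ≡ 208^2 = 43264 ≡ 1296 (mod 2623)
6^2048 ≡ 1296^2 = 1679616 ≡ 896 (mod 2623)
2622 = 2048 + 512 + 32 + 16 + 8 + 4 + 2 in binary powers of 2.
So 6^2622 ≡ 896 · 208 · 208 · 178 · 896 · 1296 · 36 ≡ 2237 (mod 2623).
Since 2237 ≠ 1, base 6 is a Fermat witness: 2623 is composite.

2237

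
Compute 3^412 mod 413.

375

3^1 ≡ 3 (mod 413)
3^2 ≡ 3^2 = 9 ≡ 9 (mod 413)
3^4 ≡ 9^2 = 81 ≡ 81 (mod 413)
3^8 ≡ 81^2 = 6561 ≡ 366 (mod 413)
3^16 ≡ 366^2 = 133956 ≡ 144 (mod 413)
3^32 ≡ 144^2 = 20736 ≡ 86 (mod 413)
3^64 ≡ 86^2 = 7396 ≡ 375 (mod 413)
3^128 ≡ 375^2 = 140625 ≡ 205 (mod 413)
3^256 ≡ 205^2 = 42025 ≡ 312 (mod 413)
412 = 256 + 128 + 16 + 8 + 4 in binary powers of 2.
So 3^412 ≡ 312 · 205 · 144 · 366 · 81 ≡ 375 (mod 413).
Since 375 ≠ 1, base 3 is a Fermat witness: 413 is composite.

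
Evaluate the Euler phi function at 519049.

498960

Factor: 519049 = 61 · 67 · 127.
φ(519049) = (61−1) · (67−1) · (127−1) = 60 · 66 · 126 = 498960.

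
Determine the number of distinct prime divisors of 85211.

3

85211 = 7^2 · 1739
1739 = 37 · 47
85211 = 7^2 · 37 · 47, which has 3 distinct prime factors.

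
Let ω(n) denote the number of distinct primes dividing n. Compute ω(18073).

3

18073 = 11 · 1643
1643 = 31 · 53
18073 = 11 · 31 · 53, which has 3 distinct prime factors.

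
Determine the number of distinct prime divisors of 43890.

6

43890 = 2 · 21945
21945 = 3 · 7315
7315 = 5 · 1463
1463 = 7 · 209
209 = 11 · 19
43890 = 2 · 3 · 5 · 7 · 11 · 19, which has 6 distinct prime factors.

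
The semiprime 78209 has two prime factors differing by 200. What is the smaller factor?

Since p = q + 200, we have 78209 = q(q + 200), so q² + 200q − 78209 = 0.
Discriminant: 200² + 4·78209 = 40000 + 312836 = 352836; √352836 = 594.
q = (−200 + 594)/2 = 197, and p = q + 200 = 397.
Check: 197 · 397 = 78209.

197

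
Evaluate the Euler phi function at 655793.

630000

Factor: 655793 = 43 · 101 · 151.
φ(655793) = (43−1) · (101−1) · (151−1) = 42 · 100 · 150 = 630000.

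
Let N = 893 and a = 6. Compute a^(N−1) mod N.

291

6^1 ≡ 6 (mod 893)
6^2 ≡ 6^2 = 36 ≡ 36 (mod 893)
6^4 ≡ 36^2 = 1296 ≡ 403 (mod 893)
6^8 ≡ 403^2 = 162409 ≡ 776 (mod 893)
6^16 ≡ 776^2 = 602176 ≡ 294 (mod 893)
6^32 ≡ 294^2 = 86436 ≡ 708 (mod 893)
6^64 ≡ 708^2 = 501264 ≡ 291 (mod 893)
6^128 ≡ 291^2 = 84681 ≡ 739 (mod 893)
6^256 ≡ 739^2 = 546121 ≡ 498 (mod 893)
6^512 ≡ 498^2 = 248004 ≡ 643 (mod 893)
892 = 512 + 256 + 64 + 32 + 16 + 8 + 4 in binary powers of 2.
So 6^892 ≡ 643 · 498 · 291 · 708 · 294 · 776 · 403 ≡ 291 (mod 893).
Since 291 ≠ 1, base 6 is a Fermat witness: 893 is composite.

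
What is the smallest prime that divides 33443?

33443 is odd.
Digit sum 17, not divisible by 3.
Ends in 3: not divisible by 5.
7: 33443 = 7·4777 + 4
11: 33443 = 11·3040 + 3
13: 33443 = 13·2572 + 7
17: 33443 = 17·1967 + 4
19: 33443 = 19·1760 + 3
23: 33443 = 23·1454 + 1
29: 33443 = 29·1153 + 6
31: 33443 = 31·1078 + 25
37: 33443 = 37·903 + 32
41: 33443 = 41·815 + 28
43: 33443 = 43·777 + 32
47: 33443 = 47·711 + 26
53: 33443 = 53·631

53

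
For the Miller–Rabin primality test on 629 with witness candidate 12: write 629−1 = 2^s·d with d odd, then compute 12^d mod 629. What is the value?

629 − 1 = 628 = 2^2 · 157, so d = 157.
12^1 ≡ 12 (mod 629)
12^2 ≡ 12^2 = 144 ≡ 144 (mod 629)
12^4 ≡ 144^2 = 20736 ≡ 608 (mod 629)
12^8 ≡ 608^2 = 369664 ≡ 441 (mod 629)
12^16 ≡ 441^2 = 194481 ≡ 120 (mod 629)
12^32 ≡ 120^2 = 14400 ≡ 562 (mod 629)
12^64 ≡ 562^2 = 315844 ≡ 86 (mod 629)
12^128 ≡ 86^2 = 7396 ≡ 477 (mod 629)
157 = 128 + 16 + 8 + 4 + 1 in binary powers of 2.
So 12^157 ≡ 477 · 120 · 441 · 608 · 12 ≡ 201 (mod 629).
Squaring chain: 201 → 145; never reaches −1, so base 12 is a Miller–Rabin witness that 629 is composite.

201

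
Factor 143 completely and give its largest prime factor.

143 = 11 · 13
13 is prime.
So 143 = 11 · 13; the largest prime factor is 13.

13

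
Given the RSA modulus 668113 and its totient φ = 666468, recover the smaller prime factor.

φ(n) = (p−1)(q−1) = n − (p+q) + 1, so p + q = 668113 − 666468 + 1 = 1646.
p and q are the roots of t² − 1646t + 668113 = 0.
Discriminant: 1646² − 4·668113 = 2709316 − 2672452 = 36864; √36864 = 192.
q = (1646 − 192)/2 = 727, p = (1646 + 192)/2 = 919.
Check: 727 · 919 = 668113.

727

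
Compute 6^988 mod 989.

6^1 ≡ 6 (mod 989)
6^2 ≡ 6^2 = 36 ≡ 36 (mod 989)
6^4 ≡ 36^2 = 1296 ≡ 307 (mod 989)
6^8 ≡ 307^2 = 94249 ≡ 294 (mod 989)
6^16 ≡ 294^2 = 86436 ≡ 393 (mod 989)
6^32 ≡ 393^2 = 154449 ≡ 165 (mod 989)
6^64 ≡ 165^2 = 27225 ≡ 522 (mod 989)
6^128 ≡ 522^2 = 272484 ≡ 509 (mod 989)
6^256 ≡ 509^2 = 259081 ≡ 952 (mod 989)
6^512 ≡ 952^2 = 906304 ≡ 380 (mod 989)
988 = 512 + 256 + 128 + 64 + 16 + 8 + 4 in binary powers of 2.
So 6^988 ≡ 380 · 952 · 509 · 522 · 393 · 294 · 307 ≡ 522 (mod 989).
Since 522 ≠ 1, base 6 is a Fermat witness: 989 is composite.

522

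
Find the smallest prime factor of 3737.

3737 is odd.
Digit sum 20, not divisible by 3.
Ends in 7: not divisible by 5.
7: 3737 = 7·533 + 6
11: 3737 = 11·339 + 8
13: 3737 = 13·287 + 6
17: 3737 = 17·219 + 14
19: 3737 = 19·196 + 13
23: 3737 = 23·162 + 11
29: 3737 = 29·128 + 25
31: 3737 = 31·120 + 17
37: 3737 = 37·101

37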